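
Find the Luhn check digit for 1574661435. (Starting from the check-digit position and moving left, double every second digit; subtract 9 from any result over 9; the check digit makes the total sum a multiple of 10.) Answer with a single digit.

1

Partial digits right→left: 5 3 4 1 6 6 4 7 5 1
Double every second digit counting from the check-digit position (so the 1st, 3rd, 5th, ... of the partial from the right).
  doubled (with −9 where >9): 1 8 3 8 1 → sum 21
  kept as-is: 3 1 6 7 1 → sum 18
Total = 21 + 18 = 39.
Check digit = (10 − (39 mod 10)) mod 10 = 1.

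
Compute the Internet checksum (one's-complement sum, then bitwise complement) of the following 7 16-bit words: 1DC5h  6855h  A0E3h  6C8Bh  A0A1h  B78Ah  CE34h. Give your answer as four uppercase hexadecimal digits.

One's-complement addition (fold any carry out of bit 15 back into bit 0):
  0x1DC5 + 0x6855 = 0x0861A
  0x861A + 0xA0E3 = 0x126FD → wrap carry → 0x26FE
  0x26FE + 0x6C8B = 0x09389
  0x9389 + 0xA0A1 = 0x1342A → wrap carry → 0x342B
  0x342B + 0xB78A = 0x0EBB5
  0xEBB5 + 0xCE34 = 0x1B9E9 → wrap carry → 0xB9EA
One's-complement sum = 0xB9EA.
Checksum = ~0xB9EA & 0xFFFF = 0x4615.

4615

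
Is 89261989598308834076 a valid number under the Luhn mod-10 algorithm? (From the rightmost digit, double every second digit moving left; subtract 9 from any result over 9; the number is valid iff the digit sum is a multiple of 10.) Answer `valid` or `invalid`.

From the right, keep odd positions and double even positions (subtract 9 from any doubled value over 9):
  doubled (positions 2,4,...): 5 8 7 0 7 1 7 2 4 7 → sum 48
  kept (positions 1,3,...): 6 0 3 8 3 9 9 9 6 9 → sum 62
Total = 110.
110 mod 10 = 0, so the number is valid.

valid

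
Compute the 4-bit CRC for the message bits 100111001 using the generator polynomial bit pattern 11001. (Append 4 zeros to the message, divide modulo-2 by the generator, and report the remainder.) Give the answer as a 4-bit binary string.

Append 4 zeros: 1001110010000. Divide by 11001 (XOR where the leading bit is 1):
  pos 0: 10011 XOR 11001 = 01010
  pos 1: 10101 XOR 11001 = 01100
  pos 2: 11000 XOR 11001 = 00001
  pos 6: 10100 XOR 11001 = 01101
  pos 7: 11010 XOR 11001 = 00011
Remainder (last 4 bits) = 0110. This is the CRC / FCS.

0110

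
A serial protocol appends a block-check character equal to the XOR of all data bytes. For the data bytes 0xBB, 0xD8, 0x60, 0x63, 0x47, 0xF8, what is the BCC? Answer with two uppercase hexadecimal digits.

XOR the bytes together:
  start with 0xBB
  0xBB ⊕ 0xD8 = 0x63
  0x63 ⊕ 0x60 = 0x03
  0x03 ⊕ 0x63 = 0x60
  0x60 ⊕ 0x47 = 0x27
  0x27 ⊕ 0xF8 = 0xDF

DF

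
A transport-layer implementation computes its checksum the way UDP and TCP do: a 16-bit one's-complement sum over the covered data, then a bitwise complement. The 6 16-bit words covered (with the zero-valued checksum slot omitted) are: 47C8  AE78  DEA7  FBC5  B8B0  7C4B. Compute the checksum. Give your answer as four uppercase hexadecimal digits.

One's-complement addition (fold any carry out of bit 15 back into bit 0):
  0x47C8 + 0xAE78 = 0x0F640
  0xF640 + 0xDEA7 = 0x1D4E7 → wrap carry → 0xD4E8
  0xD4E8 + 0xFBC5 = 0x1D0AD → wrap carry → 0xD0AE
  0xD0AE + 0xB8B0 = 0x1895E → wrap carry → 0x895F
  0x895F + 0x7C4B = 0x105AA → wrap carry → 0x05AB
One's-complement sum = 0x05AB.
Checksum = ~0x05AB & 0xFFFF = 0xFA54.

FA54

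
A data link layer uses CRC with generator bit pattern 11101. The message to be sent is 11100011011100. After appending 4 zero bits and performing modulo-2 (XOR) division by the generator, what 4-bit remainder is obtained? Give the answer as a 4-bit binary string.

0110

Append 4 zeros: 111000110111000000. Divide by 11101 (XOR where the leading bit is 1):
  pos 0: 11100 XOR 11101 = 00001
  pos 4: 10110 XOR 11101 = 01011
  pos 5: 10111 XOR 11101 = 01010
  pos 6: 10101 XOR 11101 = 01000
  pos 7: 10001 XOR 11101 = 01100
  pos 8: 11000 XOR 11101 = 00101
  pos 10: 10100 XOR 11101 = 01001
  pos 11: 10010 XOR 11101 = 01111
  pos 12: 11110 XOR 11101 = 00011
Remainder (last 4 bits) = 0110. This is the CRC / FCS.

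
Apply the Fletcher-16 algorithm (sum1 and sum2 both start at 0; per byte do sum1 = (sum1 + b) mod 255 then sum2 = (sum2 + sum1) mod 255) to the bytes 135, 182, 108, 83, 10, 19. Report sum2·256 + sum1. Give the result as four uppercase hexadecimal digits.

Running sums (mod 255):
  after byte 0 (135): sum1=135, sum2=135
  after byte 1 (182): sum1=62, sum2=197
  after byte 2 (108): sum1=170, sum2=112
  after byte 3 (83): sum1=253, sum2=110
  after byte 4 (10): sum1=8, sum2=118
  after byte 5 (19): sum1=27, sum2=145
Checksum = sum2·256 + sum1 = 145·256 + 27 = 37147 = 0x911B.

911B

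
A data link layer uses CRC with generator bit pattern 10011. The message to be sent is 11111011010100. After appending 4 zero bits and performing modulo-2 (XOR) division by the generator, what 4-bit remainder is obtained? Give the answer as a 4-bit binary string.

0011

Append 4 zeros: 111110110101000000. Divide by 10011 (XOR where the leading bit is 1):
  pos 0: 11111 XOR 10011 = 01100
  pos 1: 11000 XOR 10011 = 01011
  pos 2: 10111 XOR 10011 = 00100
  pos 4: 10010 XOR 10011 = 00001
  pos 8: 11010 XOR 10011 = 01001
  pos 9: 10010 XOR 10011 = 00001
  pos 13: 10000 XOR 10011 = 00011
Remainder (last 4 bits) = 0011. This is the CRC / FCS.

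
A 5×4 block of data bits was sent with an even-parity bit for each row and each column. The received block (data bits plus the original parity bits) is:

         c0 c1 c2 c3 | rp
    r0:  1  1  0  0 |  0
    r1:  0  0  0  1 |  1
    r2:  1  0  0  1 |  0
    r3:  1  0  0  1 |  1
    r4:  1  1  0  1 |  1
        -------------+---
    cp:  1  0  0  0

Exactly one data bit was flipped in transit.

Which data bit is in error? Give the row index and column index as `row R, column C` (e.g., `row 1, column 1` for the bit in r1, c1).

row 3, column 0

Recompute each row's even parity and compare to rp:
  r0: data parity 0, sent rp 0 → ok
  r1: data parity 1, sent rp 1 → ok
  r2: data parity 0, sent rp 0 → ok
  r3: data parity 0, sent rp 1 → mismatch
  r4: data parity 1, sent rp 1 → ok
Recompute each column's even parity and compare to cp:
  c0: data parity 0, sent cp 1 → mismatch
  c1: data parity 0, sent cp 0 → ok
  c2: data parity 0, sent cp 0 → ok
  c3: data parity 0, sent cp 0 → ok
Exactly one row (r3) and one column (c0) fail → the flipped bit is at their intersection.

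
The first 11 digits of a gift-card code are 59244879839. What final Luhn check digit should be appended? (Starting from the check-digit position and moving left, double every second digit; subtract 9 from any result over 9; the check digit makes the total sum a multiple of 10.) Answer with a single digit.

Partial digits right→left: 9 3 8 9 7 8 4 4 2 9 5
Double every second digit counting from the check-digit position (so the 1st, 3rd, 5th, ... of the partial from the right).
  doubled (with −9 where >9): 9 7 5 8 4 1 → sum 34
  kept as-is: 3 9 8 4 9 → sum 33
Total = 34 + 33 = 67.
Check digit = (10 − (67 mod 10)) mod 10 = 3.

3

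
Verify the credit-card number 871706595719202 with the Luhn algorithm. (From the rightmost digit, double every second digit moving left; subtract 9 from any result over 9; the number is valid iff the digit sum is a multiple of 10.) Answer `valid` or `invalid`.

valid

From the right, keep odd positions and double even positions (subtract 9 from any doubled value over 9):
  doubled (positions 2,4,...): 0 9 5 9 3 5 5 → sum 36
  kept (positions 1,3,...): 2 2 1 5 5 0 1 8 → sum 24
Total = 60.
60 mod 10 = 0, so the number is valid.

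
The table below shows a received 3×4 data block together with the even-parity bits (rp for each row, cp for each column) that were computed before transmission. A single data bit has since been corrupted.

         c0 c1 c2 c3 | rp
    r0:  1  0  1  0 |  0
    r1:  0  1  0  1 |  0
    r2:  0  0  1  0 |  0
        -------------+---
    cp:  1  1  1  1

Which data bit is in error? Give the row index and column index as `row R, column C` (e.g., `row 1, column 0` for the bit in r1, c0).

row 2, column 2

Recompute each row's even parity and compare to rp:
  r0: data parity 0, sent rp 0 → ok
  r1: data parity 0, sent rp 0 → ok
  r2: data parity 1, sent rp 0 → mismatch
Recompute each column's even parity and compare to cp:
  c0: data parity 1, sent cp 1 → ok
  c1: data parity 1, sent cp 1 → ok
  c2: data parity 0, sent cp 1 → mismatch
  c3: data parity 1, sent cp 1 → ok
Exactly one row (r2) and one column (c2) fail → the flipped bit is at their intersection.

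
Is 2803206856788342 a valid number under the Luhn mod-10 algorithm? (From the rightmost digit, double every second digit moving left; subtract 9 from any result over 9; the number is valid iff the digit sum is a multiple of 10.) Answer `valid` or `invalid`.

valid

From the right, keep odd positions and double even positions (subtract 9 from any doubled value over 9):
  doubled (positions 2,4,...): 8 7 5 1 3 4 0 4 → sum 32
  kept (positions 1,3,...): 2 3 8 6 8 0 3 8 → sum 38
Total = 70.
70 mod 10 = 0, so the number is valid.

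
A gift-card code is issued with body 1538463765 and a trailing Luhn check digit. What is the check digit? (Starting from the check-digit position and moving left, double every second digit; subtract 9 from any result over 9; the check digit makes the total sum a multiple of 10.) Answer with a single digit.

Partial digits right→left: 5 6 7 3 6 4 8 3 5 1
Double every second digit counting from the check-digit position (so the 1st, 3rd, 5th, ... of the partial from the right).
  doubled (with −9 where >9): 1 5 3 7 1 → sum 17
  kept as-is: 6 3 4 3 1 → sum 17
Total = 17 + 17 = 34.
Check digit = (10 − (34 mod 10)) mod 10 = 6.

6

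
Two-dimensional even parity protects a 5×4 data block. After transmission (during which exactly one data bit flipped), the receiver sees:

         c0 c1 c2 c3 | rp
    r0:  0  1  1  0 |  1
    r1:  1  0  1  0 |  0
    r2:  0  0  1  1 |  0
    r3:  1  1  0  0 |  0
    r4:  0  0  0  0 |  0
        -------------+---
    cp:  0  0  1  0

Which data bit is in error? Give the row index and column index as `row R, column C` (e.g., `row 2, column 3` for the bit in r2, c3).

Recompute each row's even parity and compare to rp:
  r0: data parity 0, sent rp 1 → mismatch
  r1: data parity 0, sent rp 0 → ok
  r2: data parity 0, sent rp 0 → ok
  r3: data parity 0, sent rp 0 → ok
  r4: data parity 0, sent rp 0 → ok
Recompute each column's even parity and compare to cp:
  c0: data parity 0, sent cp 0 → ok
  c1: data parity 0, sent cp 0 → ok
  c2: data parity 1, sent cp 1 → ok
  c3: data parity 1, sent cp 0 → mismatch
Exactly one row (r0) and one column (c3) fail → the flipped bit is at their intersection.

row 0, column 3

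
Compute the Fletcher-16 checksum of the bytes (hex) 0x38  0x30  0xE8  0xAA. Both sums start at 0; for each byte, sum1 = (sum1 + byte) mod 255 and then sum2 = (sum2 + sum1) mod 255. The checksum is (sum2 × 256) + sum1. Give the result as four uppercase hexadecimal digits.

Running sums (mod 255):
  after byte 0 (0x38): sum1=56, sum2=56
  after byte 1 (0x30): sum1=104, sum2=160
  after byte 2 (0xE8): sum1=81, sum2=241
  after byte 3 (0xAA): sum1=251, sum2=237
Checksum = sum2·256 + sum1 = 237·256 + 251 = 60923 = 0xEDFB.

EDFB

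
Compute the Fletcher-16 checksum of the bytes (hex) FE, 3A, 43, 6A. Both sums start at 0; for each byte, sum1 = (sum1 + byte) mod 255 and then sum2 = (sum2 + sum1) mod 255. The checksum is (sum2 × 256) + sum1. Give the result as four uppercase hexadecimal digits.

Running sums (mod 255):
  after byte 0 (FE): sum1=254, sum2=254
  after byte 1 (3A): sum1=57, sum2=56
  after byte 2 (43): sum1=124, sum2=180
  after byte 3 (6A): sum1=230, sum2=155
Checksum = sum2·256 + sum1 = 155·256 + 230 = 39910 = 0x9BE6.

9BE6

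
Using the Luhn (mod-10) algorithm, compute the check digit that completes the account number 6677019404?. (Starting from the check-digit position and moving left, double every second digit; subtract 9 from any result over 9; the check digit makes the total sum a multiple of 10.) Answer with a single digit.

Partial digits right→left: 4 0 4 9 1 0 7 7 6 6
Double every second digit counting from the check-digit position (so the 1st, 3rd, 5th, ... of the partial from the right).
  doubled (with −9 where >9): 8 8 2 5 3 → sum 26
  kept as-is: 0 9 0 7 6 → sum 22
Total = 26 + 22 = 48.
Check digit = (10 − (48 mod 10)) mod 10 = 2.

2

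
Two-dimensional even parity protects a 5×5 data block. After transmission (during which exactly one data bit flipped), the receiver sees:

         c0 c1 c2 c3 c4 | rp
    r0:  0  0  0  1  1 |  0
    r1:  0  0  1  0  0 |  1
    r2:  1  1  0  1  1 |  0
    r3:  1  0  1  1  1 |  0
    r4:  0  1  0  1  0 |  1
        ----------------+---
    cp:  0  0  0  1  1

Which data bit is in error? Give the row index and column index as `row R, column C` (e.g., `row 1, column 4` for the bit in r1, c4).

row 4, column 3

Recompute each row's even parity and compare to rp:
  r0: data parity 0, sent rp 0 → ok
  r1: data parity 1, sent rp 1 → ok
  r2: data parity 0, sent rp 0 → ok
  r3: data parity 0, sent rp 0 → ok
  r4: data parity 0, sent rp 1 → mismatch
Recompute each column's even parity and compare to cp:
  c0: data parity 0, sent cp 0 → ok
  c1: data parity 0, sent cp 0 → ok
  c2: data parity 0, sent cp 0 → ok
  c3: data parity 0, sent cp 1 → mismatch
  c4: data parity 1, sent cp 1 → ok
Exactly one row (r4) and one column (c3) fail → the flipped bit is at their intersection.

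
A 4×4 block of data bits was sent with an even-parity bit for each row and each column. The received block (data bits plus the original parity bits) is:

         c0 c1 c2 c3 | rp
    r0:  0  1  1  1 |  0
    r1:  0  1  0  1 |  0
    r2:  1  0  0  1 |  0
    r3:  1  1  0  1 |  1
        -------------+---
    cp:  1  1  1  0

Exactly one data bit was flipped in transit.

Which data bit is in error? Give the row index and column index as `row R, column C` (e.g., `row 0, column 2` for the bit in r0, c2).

row 0, column 0

Recompute each row's even parity and compare to rp:
  r0: data parity 1, sent rp 0 → mismatch
  r1: data parity 0, sent rp 0 → ok
  r2: data parity 0, sent rp 0 → ok
  r3: data parity 1, sent rp 1 → ok
Recompute each column's even parity and compare to cp:
  c0: data parity 0, sent cp 1 → mismatch
  c1: data parity 1, sent cp 1 → ok
  c2: data parity 1, sent cp 1 → ok
  c3: data parity 0, sent cp 0 → ok
Exactly one row (r0) and one column (c0) fail → the flipped bit is at their intersection.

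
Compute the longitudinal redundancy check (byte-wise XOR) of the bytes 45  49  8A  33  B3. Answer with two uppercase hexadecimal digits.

XOR the bytes together:
  start with 0x45
  0x45 ⊕ 0x49 = 0x0C
  0x0C ⊕ 0x8A = 0x86
  0x86 ⊕ 0x33 = 0xB5
  0xB5 ⊕ 0xB3 = 0x06

06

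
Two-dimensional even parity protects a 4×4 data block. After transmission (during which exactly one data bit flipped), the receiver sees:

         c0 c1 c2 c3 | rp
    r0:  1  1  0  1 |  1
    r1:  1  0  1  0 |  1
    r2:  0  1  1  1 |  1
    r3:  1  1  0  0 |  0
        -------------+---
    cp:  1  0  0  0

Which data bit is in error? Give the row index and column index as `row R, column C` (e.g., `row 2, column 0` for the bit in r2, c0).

row 1, column 1

Recompute each row's even parity and compare to rp:
  r0: data parity 1, sent rp 1 → ok
  r1: data parity 0, sent rp 1 → mismatch
  r2: data parity 1, sent rp 1 → ok
  r3: data parity 0, sent rp 0 → ok
Recompute each column's even parity and compare to cp:
  c0: data parity 1, sent cp 1 → ok
  c1: data parity 1, sent cp 0 → mismatch
  c2: data parity 0, sent cp 0 → ok
  c3: data parity 0, sent cp 0 → ok
Exactly one row (r1) and one column (c1) fail → the flipped bit is at their intersection.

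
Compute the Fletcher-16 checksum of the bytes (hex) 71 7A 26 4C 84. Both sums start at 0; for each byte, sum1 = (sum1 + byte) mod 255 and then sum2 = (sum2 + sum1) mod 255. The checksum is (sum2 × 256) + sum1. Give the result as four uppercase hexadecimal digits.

Running sums (mod 255):
  after byte 0 (71): sum1=113, sum2=113
  after byte 1 (7A): sum1=235, sum2=93
  after byte 2 (26): sum1=18, sum2=111
  after byte 3 (4C): sum1=94, sum2=205
  after byte 4 (84): sum1=226, sum2=176
Checksum = sum2·256 + sum1 = 176·256 + 226 = 45282 = 0xB0E2.

B0E2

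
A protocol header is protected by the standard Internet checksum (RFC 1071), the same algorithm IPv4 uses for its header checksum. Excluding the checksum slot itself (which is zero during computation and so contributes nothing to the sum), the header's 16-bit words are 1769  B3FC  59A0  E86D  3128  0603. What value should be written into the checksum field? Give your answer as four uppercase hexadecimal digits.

BB60

One's-complement addition (fold any carry out of bit 15 back into bit 0):
  0x1769 + 0xB3FC = 0x0CB65
  0xCB65 + 0x59A0 = 0x12505 → wrap carry → 0x2506
  0x2506 + 0xE86D = 0x10D73 → wrap carry → 0x0D74
  0x0D74 + 0x3128 = 0x03E9C
  0x3E9C + 0x0603 = 0x0449F
One's-complement sum = 0x449F.
Checksum = ~0x449F & 0xFFFF = 0xBB60.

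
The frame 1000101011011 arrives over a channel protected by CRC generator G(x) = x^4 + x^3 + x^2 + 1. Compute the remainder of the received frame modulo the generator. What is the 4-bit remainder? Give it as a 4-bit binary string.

1101

Modulo-2 division of 1000101011011 by 11101:
  pos 0: 10001 XOR 11101 = 01100
  pos 1: 11000 XOR 11101 = 00101
  pos 3: 10110 XOR 11101 = 01011
  pos 4: 10111 XOR 11101 = 01010
  pos 5: 10101 XOR 11101 = 01000
  pos 6: 10000 XOR 11101 = 01101
  pos 7: 11011 XOR 11101 = 00110
Remainder = 1101 (nonzero — an error is detected).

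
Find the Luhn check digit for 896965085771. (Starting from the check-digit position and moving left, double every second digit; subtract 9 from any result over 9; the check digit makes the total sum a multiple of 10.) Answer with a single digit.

5

Partial digits right→left: 1 7 7 5 8 0 5 6 9 6 9 8
Double every second digit counting from the check-digit position (so the 1st, 3rd, 5th, ... of the partial from the right).
  doubled (with −9 where >9): 2 5 7 1 9 9 → sum 33
  kept as-is: 7 5 0 6 6 8 → sum 32
Total = 33 + 32 = 65.
Check digit = (10 − (65 mod 10)) mod 10 = 5.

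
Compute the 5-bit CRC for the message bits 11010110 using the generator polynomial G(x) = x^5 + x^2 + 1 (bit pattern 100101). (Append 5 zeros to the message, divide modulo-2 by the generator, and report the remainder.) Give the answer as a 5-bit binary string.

Append 5 zeros: 1101011000000. Divide by 100101 (XOR where the leading bit is 1):
  pos 0: 110101 XOR 100101 = 010000
  pos 1: 100001 XOR 100101 = 000100
  pos 4: 100000 XOR 100101 = 000101
  pos 7: 101000 XOR 100101 = 001101
Remainder (last 5 bits) = 01101. This is the CRC / FCS.

01101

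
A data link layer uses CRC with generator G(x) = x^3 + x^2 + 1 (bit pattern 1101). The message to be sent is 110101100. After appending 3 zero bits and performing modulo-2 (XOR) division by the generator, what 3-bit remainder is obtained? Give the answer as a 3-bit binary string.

Append 3 zeros: 110101100000. Divide by 1101 (XOR where the leading bit is 1):
  pos 0: 1101 XOR 1101 = 0000
  pos 5: 1100 XOR 1101 = 0001
  pos 8: 1000 XOR 1101 = 0101
Remainder (last 3 bits) = 101. This is the CRC / FCS.

101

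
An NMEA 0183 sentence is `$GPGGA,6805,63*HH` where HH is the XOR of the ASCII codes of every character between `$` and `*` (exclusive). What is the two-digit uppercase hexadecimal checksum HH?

58

XOR the ASCII codes of the payload characters:
  'G' = 0x47 → acc = 0x47
  'P' = 0x50 → acc = 0x17
  'G' = 0x47 → acc = 0x50
  'G' = 0x47 → acc = 0x17
  'A' = 0x41 → acc = 0x56
  ',' = 0x2C → acc = 0x7A
  '6' = 0x36 → acc = 0x4C
  '8' = 0x38 → acc = 0x74
  '0' = 0x30 → acc = 0x44
  '5' = 0x35 → acc = 0x71
  ',' = 0x2C → acc = 0x5D
  '6' = 0x36 → acc = 0x6B
  '3' = 0x33 → acc = 0x58
Checksum = 0x58.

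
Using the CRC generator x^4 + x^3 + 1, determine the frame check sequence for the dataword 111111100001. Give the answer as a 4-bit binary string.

0011

Append 4 zeros: 1111111000010000. Divide by 11001 (XOR where the leading bit is 1):
  pos 0: 11111 XOR 11001 = 00110
  pos 2: 11011 XOR 11001 = 00010
  pos 5: 10000 XOR 11001 = 01001
  pos 6: 10010 XOR 11001 = 01011
  pos 7: 10111 XOR 11001 = 01110
  pos 8: 11100 XOR 11001 = 00101
  pos 10: 10100 XOR 11001 = 01101
  pos 11: 11010 XOR 11001 = 00011
Remainder (last 4 bits) = 0011. This is the CRC / FCS.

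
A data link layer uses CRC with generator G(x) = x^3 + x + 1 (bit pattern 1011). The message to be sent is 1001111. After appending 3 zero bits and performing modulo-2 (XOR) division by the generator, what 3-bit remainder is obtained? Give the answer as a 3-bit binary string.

Append 3 zeros: 1001111000. Divide by 1011 (XOR where the leading bit is 1):
  pos 0: 1001 XOR 1011 = 0010
  pos 2: 1011 XOR 1011 = 0000
  pos 6: 1000 XOR 1011 = 0011
Remainder (last 3 bits) = 011. This is the CRC / FCS.

011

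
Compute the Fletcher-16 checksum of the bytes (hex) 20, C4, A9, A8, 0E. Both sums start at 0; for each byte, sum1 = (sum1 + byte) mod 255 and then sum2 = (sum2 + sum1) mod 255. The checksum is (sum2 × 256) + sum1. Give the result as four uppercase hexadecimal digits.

Running sums (mod 255):
  after byte 0 (20): sum1=32, sum2=32
  after byte 1 (C4): sum1=228, sum2=5
  after byte 2 (A9): sum1=142, sum2=147
  after byte 3 (A8): sum1=55, sum2=202
  after byte 4 (0E): sum1=69, sum2=16
Checksum = sum2·256 + sum1 = 16·256 + 69 = 4165 = 0x1045.

1045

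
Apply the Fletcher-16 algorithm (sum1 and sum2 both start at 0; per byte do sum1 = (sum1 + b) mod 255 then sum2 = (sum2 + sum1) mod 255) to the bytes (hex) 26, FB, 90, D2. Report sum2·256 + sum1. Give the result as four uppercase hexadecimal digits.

Running sums (mod 255):
  after byte 0 (26): sum1=38, sum2=38
  after byte 1 (FB): sum1=34, sum2=72
  after byte 2 (90): sum1=178, sum2=250
  after byte 3 (D2): sum1=133, sum2=128
Checksum = sum2·256 + sum1 = 128·256 + 133 = 32901 = 0x8085.

8085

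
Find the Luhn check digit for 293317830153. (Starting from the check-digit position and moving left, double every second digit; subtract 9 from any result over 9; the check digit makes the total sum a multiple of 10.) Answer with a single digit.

7

Partial digits right→left: 3 5 1 0 3 8 7 1 3 3 9 2
Double every second digit counting from the check-digit position (so the 1st, 3rd, 5th, ... of the partial from the right).
  doubled (with −9 where >9): 6 2 6 5 6 9 → sum 34
  kept as-is: 5 0 8 1 3 2 → sum 19
Total = 34 + 19 = 53.
Check digit = (10 − (53 mod 10)) mod 10 = 7.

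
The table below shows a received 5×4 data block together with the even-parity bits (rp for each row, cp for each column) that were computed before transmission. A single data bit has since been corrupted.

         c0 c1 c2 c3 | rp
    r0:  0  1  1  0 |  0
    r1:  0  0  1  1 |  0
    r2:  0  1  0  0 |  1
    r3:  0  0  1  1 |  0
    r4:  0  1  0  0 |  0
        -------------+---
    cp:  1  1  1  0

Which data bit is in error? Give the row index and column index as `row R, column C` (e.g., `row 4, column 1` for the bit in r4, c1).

Recompute each row's even parity and compare to rp:
  r0: data parity 0, sent rp 0 → ok
  r1: data parity 0, sent rp 0 → ok
  r2: data parity 1, sent rp 1 → ok
  r3: data parity 0, sent rp 0 → ok
  r4: data parity 1, sent rp 0 → mismatch
Recompute each column's even parity and compare to cp:
  c0: data parity 0, sent cp 1 → mismatch
  c1: data parity 1, sent cp 1 → ok
  c2: data parity 1, sent cp 1 → ok
  c3: data parity 0, sent cp 0 → ok
Exactly one row (r4) and one column (c0) fail → the flipped bit is at their intersection.

row 4, column 0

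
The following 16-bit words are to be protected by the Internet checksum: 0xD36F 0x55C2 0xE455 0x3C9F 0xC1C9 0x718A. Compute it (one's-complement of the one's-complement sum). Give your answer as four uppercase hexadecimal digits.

8284

One's-complement addition (fold any carry out of bit 15 back into bit 0):
  0xD36F + 0x55C2 = 0x12931 → wrap carry → 0x2932
  0x2932 + 0xE455 = 0x10D87 → wrap carry → 0x0D88
  0x0D88 + 0x3C9F = 0x04A27
  0x4A27 + 0xC1C9 = 0x10BF0 → wrap carry → 0x0BF1
  0x0BF1 + 0x718A = 0x07D7B
One's-complement sum = 0x7D7B.
Checksum = ~0x7D7B & 0xFFFF = 0x8284.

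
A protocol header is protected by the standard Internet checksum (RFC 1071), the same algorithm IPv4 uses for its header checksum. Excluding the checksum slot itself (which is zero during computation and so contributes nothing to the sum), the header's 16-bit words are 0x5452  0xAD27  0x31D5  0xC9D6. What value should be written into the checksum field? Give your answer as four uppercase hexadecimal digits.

02DA

One's-complement addition (fold any carry out of bit 15 back into bit 0):
  0x5452 + 0xAD27 = 0x10179 → wrap carry → 0x017A
  0x017A + 0x31D5 = 0x0334F
  0x334F + 0xC9D6 = 0x0FD25
One's-complement sum = 0xFD25.
Checksum = ~0xFD25 & 0xFFFF = 0x02DA.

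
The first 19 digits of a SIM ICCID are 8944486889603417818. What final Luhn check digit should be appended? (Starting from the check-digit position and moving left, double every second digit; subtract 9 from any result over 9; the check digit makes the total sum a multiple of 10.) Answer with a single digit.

2

Partial digits right→left: 8 1 8 7 1 4 3 0 6 9 8 8 6 8 4 4 4 9 8
Double every second digit counting from the check-digit position (so the 1st, 3rd, 5th, ... of the partial from the right).
  doubled (with −9 where >9): 7 7 2 6 3 7 3 8 8 7 → sum 58
  kept as-is: 1 7 4 0 9 8 8 4 9 → sum 50
Total = 58 + 50 = 108.
Check digit = (10 − (108 mod 10)) mod 10 = 2.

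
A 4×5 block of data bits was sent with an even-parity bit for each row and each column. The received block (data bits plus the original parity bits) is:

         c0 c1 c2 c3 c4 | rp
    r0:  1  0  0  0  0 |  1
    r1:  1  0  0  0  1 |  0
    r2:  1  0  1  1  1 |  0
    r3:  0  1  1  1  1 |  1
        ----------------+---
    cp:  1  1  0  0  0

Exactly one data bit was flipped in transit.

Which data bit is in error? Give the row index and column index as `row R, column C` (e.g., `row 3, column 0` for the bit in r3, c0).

row 3, column 4

Recompute each row's even parity and compare to rp:
  r0: data parity 1, sent rp 1 → ok
  r1: data parity 0, sent rp 0 → ok
  r2: data parity 0, sent rp 0 → ok
  r3: data parity 0, sent rp 1 → mismatch
Recompute each column's even parity and compare to cp:
  c0: data parity 1, sent cp 1 → ok
  c1: data parity 1, sent cp 1 → ok
  c2: data parity 0, sent cp 0 → ok
  c3: data parity 0, sent cp 0 → ok
  c4: data parity 1, sent cp 0 → mismatch
Exactly one row (r3) and one column (c4) fail → the flipped bit is at their intersection.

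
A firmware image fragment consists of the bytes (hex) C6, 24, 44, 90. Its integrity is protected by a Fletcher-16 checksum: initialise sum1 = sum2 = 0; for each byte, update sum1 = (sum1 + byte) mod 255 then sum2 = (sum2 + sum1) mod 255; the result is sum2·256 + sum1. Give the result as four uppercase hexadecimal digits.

Running sums (mod 255):
  after byte 0 (C6): sum1=198, sum2=198
  after byte 1 (24): sum1=234, sum2=177
  after byte 2 (44): sum1=47, sum2=224
  after byte 3 (90): sum1=191, sum2=160
Checksum = sum2·256 + sum1 = 160·256 + 191 = 41151 = 0xA0BF.

A0BF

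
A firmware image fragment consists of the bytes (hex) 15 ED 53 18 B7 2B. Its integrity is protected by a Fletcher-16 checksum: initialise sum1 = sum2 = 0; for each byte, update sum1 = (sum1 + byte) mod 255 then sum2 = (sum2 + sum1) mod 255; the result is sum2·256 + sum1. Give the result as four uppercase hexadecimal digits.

5451

Running sums (mod 255):
  after byte 0 (15): sum1=21, sum2=21
  after byte 1 (ED): sum1=3, sum2=24
  after byte 2 (53): sum1=86, sum2=110
  after byte 3 (18): sum1=110, sum2=220
  after byte 4 (B7): sum1=38, sum2=3
  after byte 5 (2B): sum1=81, sum2=84
Checksum = sum2·256 + sum1 = 84·256 + 81 = 21585 = 0x5451.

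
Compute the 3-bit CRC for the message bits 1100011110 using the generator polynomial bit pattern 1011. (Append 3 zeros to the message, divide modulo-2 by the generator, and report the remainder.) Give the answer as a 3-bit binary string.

Append 3 zeros: 1100011110000. Divide by 1011 (XOR where the leading bit is 1):
  pos 0: 1100 XOR 1011 = 0111
  pos 1: 1110 XOR 1011 = 0101
  pos 2: 1011 XOR 1011 = 0000
  pos 6: 1110 XOR 1011 = 0101
  pos 7: 1010 XOR 1011 = 0001
Remainder (last 3 bits) = 100. This is the CRC / FCS.

100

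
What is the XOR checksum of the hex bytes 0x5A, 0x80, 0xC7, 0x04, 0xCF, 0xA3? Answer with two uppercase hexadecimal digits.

75

XOR the bytes together:
  start with 0x5A
  0x5A ⊕ 0x80 = 0xDA
  0xDA ⊕ 0xC7 = 0x1D
  0x1D ⊕ 0x04 = 0x19
  0x19 ⊕ 0xCF = 0xD6
  0xD6 ⊕ 0xA3 = 0x75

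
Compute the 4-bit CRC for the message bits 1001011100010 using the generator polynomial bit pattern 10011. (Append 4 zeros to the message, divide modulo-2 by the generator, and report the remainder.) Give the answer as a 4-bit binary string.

1010

Append 4 zeros: 10010111000100000. Divide by 10011 (XOR where the leading bit is 1):
  pos 0: 10010 XOR 10011 = 00001
  pos 4: 11110 XOR 10011 = 01101
  pos 5: 11010 XOR 10011 = 01001
  pos 6: 10010 XOR 10011 = 00001
  pos 10: 11000 XOR 10011 = 01011
  pos 11: 10110 XOR 10011 = 00101
Remainder (last 4 bits) = 1010. This is the CRC / FCS.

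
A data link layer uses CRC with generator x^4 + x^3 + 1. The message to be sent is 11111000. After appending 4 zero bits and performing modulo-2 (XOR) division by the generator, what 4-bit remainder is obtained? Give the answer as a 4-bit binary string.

Append 4 zeros: 111110000000. Divide by 11001 (XOR where the leading bit is 1):
  pos 0: 11111 XOR 11001 = 00110
  pos 2: 11000 XOR 11001 = 00001
  pos 6: 10000 XOR 11001 = 01001
  pos 7: 10010 XOR 11001 = 01011
Remainder (last 4 bits) = 1011. This is the CRC / FCS.

1011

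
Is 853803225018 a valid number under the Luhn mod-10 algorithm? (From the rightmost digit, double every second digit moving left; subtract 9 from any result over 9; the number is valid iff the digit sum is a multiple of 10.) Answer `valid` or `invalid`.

invalid

From the right, keep odd positions and double even positions (subtract 9 from any doubled value over 9):
  doubled (positions 2,4,...): 2 1 4 0 6 7 → sum 20
  kept (positions 1,3,...): 8 0 2 3 8 5 → sum 26
Total = 46.
46 mod 10 = 6, so the number is invalid.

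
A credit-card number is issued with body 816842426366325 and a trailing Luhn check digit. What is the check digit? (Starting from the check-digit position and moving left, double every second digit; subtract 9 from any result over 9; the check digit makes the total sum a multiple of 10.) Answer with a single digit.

7

Partial digits right→left: 5 2 3 6 6 3 6 2 4 2 4 8 6 1 8
Double every second digit counting from the check-digit position (so the 1st, 3rd, 5th, ... of the partial from the right).
  doubled (with −9 where >9): 1 6 3 3 8 8 3 7 → sum 39
  kept as-is: 2 6 3 2 2 8 1 → sum 24
Total = 39 + 24 = 63.
Check digit = (10 − (63 mod 10)) mod 10 = 7.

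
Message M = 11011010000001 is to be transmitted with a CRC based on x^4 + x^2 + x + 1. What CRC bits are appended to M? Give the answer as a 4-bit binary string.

Append 4 zeros: 110110100000010000. Divide by 10111 (XOR where the leading bit is 1):
  pos 0: 11011 XOR 10111 = 01100
  pos 1: 11000 XOR 10111 = 01111
  pos 2: 11111 XOR 10111 = 01000
  pos 3: 10000 XOR 10111 = 00111
  pos 5: 11100 XOR 10111 = 01011
  pos 6: 10110 XOR 10111 = 00001
  pos 10: 10010 XOR 10111 = 00101
  pos 12: 10100 XOR 10111 = 00011
Remainder (last 4 bits) = 0110. This is the CRC / FCS.

0110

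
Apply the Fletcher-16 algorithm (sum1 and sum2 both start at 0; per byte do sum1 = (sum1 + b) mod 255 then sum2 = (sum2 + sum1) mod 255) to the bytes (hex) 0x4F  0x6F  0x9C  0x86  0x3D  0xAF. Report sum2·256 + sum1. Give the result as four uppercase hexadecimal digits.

39CE

Running sums (mod 255):
  after byte 0 (0x4F): sum1=79, sum2=79
  after byte 1 (0x6F): sum1=190, sum2=14
  after byte 2 (0x9C): sum1=91, sum2=105
  after byte 3 (0x86): sum1=225, sum2=75
  after byte 4 (0x3D): sum1=31, sum2=106
  after byte 5 (0xAF): sum1=206, sum2=57
Checksum = sum2·256 + sum1 = 57·256 + 206 = 14798 = 0x39CE.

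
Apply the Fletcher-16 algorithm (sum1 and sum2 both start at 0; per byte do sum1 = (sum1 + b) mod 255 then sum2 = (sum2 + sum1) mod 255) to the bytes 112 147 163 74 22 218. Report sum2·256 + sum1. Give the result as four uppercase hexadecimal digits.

F8E2

Running sums (mod 255):
  after byte 0 (112): sum1=112, sum2=112
  after byte 1 (147): sum1=4, sum2=116
  after byte 2 (163): sum1=167, sum2=28
  after byte 3 (74): sum1=241, sum2=14
  after byte 4 (22): sum1=8, sum2=22
  after byte 5 (218): sum1=226, sum2=248
Checksum = sum2·256 + sum1 = 248·256 + 226 = 63714 = 0xF8E2.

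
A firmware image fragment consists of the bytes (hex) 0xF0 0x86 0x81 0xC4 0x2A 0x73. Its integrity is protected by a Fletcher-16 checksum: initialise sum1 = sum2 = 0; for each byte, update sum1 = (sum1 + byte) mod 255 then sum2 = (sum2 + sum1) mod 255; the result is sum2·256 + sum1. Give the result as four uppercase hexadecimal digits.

625B

Running sums (mod 255):
  after byte 0 (0xF0): sum1=240, sum2=240
  after byte 1 (0x86): sum1=119, sum2=104
  after byte 2 (0x81): sum1=248, sum2=97
  after byte 3 (0xC4): sum1=189, sum2=31
  after byte 4 (0x2A): sum1=231, sum2=7
  after byte 5 (0x73): sum1=91, sum2=98
Checksum = sum2·256 + sum1 = 98·256 + 91 = 25179 = 0x625B.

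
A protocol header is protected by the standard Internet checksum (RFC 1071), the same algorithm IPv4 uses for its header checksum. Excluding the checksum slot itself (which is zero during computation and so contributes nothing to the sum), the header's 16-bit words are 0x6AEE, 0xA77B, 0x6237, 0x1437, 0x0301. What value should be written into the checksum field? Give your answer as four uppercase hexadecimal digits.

7426

One's-complement addition (fold any carry out of bit 15 back into bit 0):
  0x6AEE + 0xA77B = 0x11269 → wrap carry → 0x126A
  0x126A + 0x6237 = 0x074A1
  0x74A1 + 0x1437 = 0x088D8
  0x88D8 + 0x0301 = 0x08BD9
One's-complement sum = 0x8BD9.
Checksum = ~0x8BD9 & 0xFFFF = 0x7426.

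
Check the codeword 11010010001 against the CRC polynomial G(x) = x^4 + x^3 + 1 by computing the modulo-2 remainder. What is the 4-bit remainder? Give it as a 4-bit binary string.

0000

Modulo-2 division of 11010010001 by 11001:
  pos 0: 11010 XOR 11001 = 00011
  pos 3: 11010 XOR 11001 = 00011
  pos 6: 11001 XOR 11001 = 00000
Remainder = 0000 (zero — the frame passes the CRC check).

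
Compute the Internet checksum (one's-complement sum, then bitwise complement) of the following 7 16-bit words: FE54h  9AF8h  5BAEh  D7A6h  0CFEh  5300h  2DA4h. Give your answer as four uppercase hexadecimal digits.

One's-complement addition (fold any carry out of bit 15 back into bit 0):
  0xFE54 + 0x9AF8 = 0x1994C → wrap carry → 0x994D
  0x994D + 0x5BAE = 0x0F4FB
  0xF4FB + 0xD7A6 = 0x1CCA1 → wrap carry → 0xCCA2
  0xCCA2 + 0x0CFE = 0x0D9A0
  0xD9A0 + 0x5300 = 0x12CA0 → wrap carry → 0x2CA1
  0x2CA1 + 0x2DA4 = 0x05A45
One's-complement sum = 0x5A45.
Checksum = ~0x5A45 & 0xFFFF = 0xA5BA.

A5BA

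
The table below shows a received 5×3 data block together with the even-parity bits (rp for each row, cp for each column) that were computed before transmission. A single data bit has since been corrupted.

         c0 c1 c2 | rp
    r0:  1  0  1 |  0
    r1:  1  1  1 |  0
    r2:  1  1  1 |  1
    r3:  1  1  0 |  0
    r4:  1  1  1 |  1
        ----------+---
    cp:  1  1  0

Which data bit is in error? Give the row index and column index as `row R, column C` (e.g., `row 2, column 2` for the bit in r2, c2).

row 1, column 1

Recompute each row's even parity and compare to rp:
  r0: data parity 0, sent rp 0 → ok
  r1: data parity 1, sent rp 0 → mismatch
  r2: data parity 1, sent rp 1 → ok
  r3: data parity 0, sent rp 0 → ok
  r4: data parity 1, sent rp 1 → ok
Recompute each column's even parity and compare to cp:
  c0: data parity 1, sent cp 1 → ok
  c1: data parity 0, sent cp 1 → mismatch
  c2: data parity 0, sent cp 0 → ok
Exactly one row (r1) and one column (c1) fail → the flipped bit is at their intersection.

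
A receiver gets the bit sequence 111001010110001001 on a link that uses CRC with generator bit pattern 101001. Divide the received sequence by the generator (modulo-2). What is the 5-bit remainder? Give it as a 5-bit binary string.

Modulo-2 division of 111001010110001001 by 101001:
  pos 0: 111001 XOR 101001 = 010000
  pos 1: 100000 XOR 101001 = 001001
  pos 3: 100110 XOR 101001 = 001111
  pos 5: 111111 XOR 101001 = 010110
  pos 6: 101100 XOR 101001 = 000101
  pos 9: 101001 XOR 101001 = 000000
Remainder = 00001 (nonzero — an error is detected).

00001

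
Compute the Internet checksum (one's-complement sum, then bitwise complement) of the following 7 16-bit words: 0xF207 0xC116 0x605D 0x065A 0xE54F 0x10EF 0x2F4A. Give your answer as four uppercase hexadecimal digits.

One's-complement addition (fold any carry out of bit 15 back into bit 0):
  0xF207 + 0xC116 = 0x1B31D → wrap carry → 0xB31E
  0xB31E + 0x605D = 0x1137B → wrap carry → 0x137C
  0x137C + 0x065A = 0x019D6
  0x19D6 + 0xE54F = 0x0FF25
  0xFF25 + 0x10EF = 0x11014 → wrap carry → 0x1015
  0x1015 + 0x2F4A = 0x03F5F
One's-complement sum = 0x3F5F.
Checksum = ~0x3F5F & 0xFFFF = 0xC0A0.

C0A0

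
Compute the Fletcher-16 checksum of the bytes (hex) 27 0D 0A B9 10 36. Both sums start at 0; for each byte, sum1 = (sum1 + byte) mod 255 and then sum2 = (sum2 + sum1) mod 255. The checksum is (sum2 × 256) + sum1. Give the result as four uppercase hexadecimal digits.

D73E

Running sums (mod 255):
  after byte 0 (27): sum1=39, sum2=39
  after byte 1 (0D): sum1=52, sum2=91
  after byte 2 (0A): sum1=62, sum2=153
  after byte 3 (B9): sum1=247, sum2=145
  after byte 4 (10): sum1=8, sum2=153
  after byte 5 (36): sum1=62, sum2=215
Checksum = sum2·256 + sum1 = 215·256 + 62 = 55102 = 0xD73E.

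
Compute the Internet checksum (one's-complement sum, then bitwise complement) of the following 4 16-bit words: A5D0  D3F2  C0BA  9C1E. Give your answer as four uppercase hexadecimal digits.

One's-complement addition (fold any carry out of bit 15 back into bit 0):
  0xA5D0 + 0xD3F2 = 0x179C2 → wrap carry → 0x79C3
  0x79C3 + 0xC0BA = 0x13A7D → wrap carry → 0x3A7E
  0x3A7E + 0x9C1E = 0x0D69C
One's-complement sum = 0xD69C.
Checksum = ~0xD69C & 0xFFFF = 0x2963.

2963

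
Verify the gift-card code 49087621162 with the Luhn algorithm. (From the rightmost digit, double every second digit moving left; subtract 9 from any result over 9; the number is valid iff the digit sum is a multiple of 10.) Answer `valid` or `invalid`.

valid

From the right, keep odd positions and double even positions (subtract 9 from any doubled value over 9):
  doubled (positions 2,4,...): 3 2 3 7 9 → sum 24
  kept (positions 1,3,...): 2 1 2 7 0 4 → sum 16
Total = 40.
40 mod 10 = 0, so the number is valid.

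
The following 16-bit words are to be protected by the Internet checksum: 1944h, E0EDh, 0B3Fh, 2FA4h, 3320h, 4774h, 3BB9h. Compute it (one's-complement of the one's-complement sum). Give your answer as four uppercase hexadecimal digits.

149D

One's-complement addition (fold any carry out of bit 15 back into bit 0):
  0x1944 + 0xE0ED = 0x0FA31
  0xFA31 + 0x0B3F = 0x10570 → wrap carry → 0x0571
  0x0571 + 0x2FA4 = 0x03515
  0x3515 + 0x3320 = 0x06835
  0x6835 + 0x4774 = 0x0AFA9
  0xAFA9 + 0x3BB9 = 0x0EB62
One's-complement sum = 0xEB62.
Checksum = ~0xEB62 & 0xFFFF = 0x149D.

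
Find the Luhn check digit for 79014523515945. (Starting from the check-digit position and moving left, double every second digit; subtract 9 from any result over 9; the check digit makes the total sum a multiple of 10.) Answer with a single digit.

3

Partial digits right→left: 5 4 9 5 1 5 3 2 5 4 1 0 9 7
Double every second digit counting from the check-digit position (so the 1st, 3rd, 5th, ... of the partial from the right).
  doubled (with −9 where >9): 1 9 2 6 1 2 9 → sum 30
  kept as-is: 4 5 5 2 4 0 7 → sum 27
Total = 30 + 27 = 57.
Check digit = (10 − (57 mod 10)) mod 10 = 3.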